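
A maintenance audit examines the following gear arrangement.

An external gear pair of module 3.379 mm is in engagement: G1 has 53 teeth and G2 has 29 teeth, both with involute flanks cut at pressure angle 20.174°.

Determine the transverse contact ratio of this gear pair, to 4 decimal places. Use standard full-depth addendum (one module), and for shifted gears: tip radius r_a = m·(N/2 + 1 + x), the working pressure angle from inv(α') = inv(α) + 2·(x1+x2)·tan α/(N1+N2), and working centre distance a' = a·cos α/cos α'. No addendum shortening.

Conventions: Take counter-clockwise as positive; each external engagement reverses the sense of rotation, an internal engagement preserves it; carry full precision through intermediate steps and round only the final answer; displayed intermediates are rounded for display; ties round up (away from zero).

1.6969

topology: single-mesh involute geometry — m = 3.379, 53T/29T pair
base radii: r_b1 = 84.049972, r_b2 = 45.989607
tip radii: r_a1 = 92.922500, r_a2 = 52.374500
no profile shift: α' = α, a' = a
action lengths: √(r_a1²−r_b1²) = 39.625664, √(r_a2²−r_b2²) = 25.060811
base pitch p_b = π·m·cos α = 9.964180
CR = (39.625664 + 25.060811 − 138.539000·sin 20.17400°)/9.964180 = 1.696900
contact ratio ≈ 1.6969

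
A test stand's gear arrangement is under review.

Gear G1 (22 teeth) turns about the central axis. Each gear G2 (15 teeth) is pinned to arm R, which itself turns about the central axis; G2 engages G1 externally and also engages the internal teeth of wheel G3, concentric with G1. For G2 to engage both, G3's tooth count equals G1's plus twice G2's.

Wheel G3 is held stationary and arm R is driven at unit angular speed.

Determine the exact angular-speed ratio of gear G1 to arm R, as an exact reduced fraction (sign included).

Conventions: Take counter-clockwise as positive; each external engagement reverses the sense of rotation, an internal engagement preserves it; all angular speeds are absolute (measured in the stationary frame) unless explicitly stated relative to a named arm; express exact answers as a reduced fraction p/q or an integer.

topology: planetary set — G1 22T / G2 15T / G3 52T, arm = carrier (Willis)
ring teeth: 22 + 2·15 = 52
22(ω_sun−ω_arm) = −52(ω_ring−ω_arm),  ω_ring = 0, ω_arm = 1
ω_sun = 1 − (52/22)(0−1) = 37/11
ω_out/ω_in = 37/11

37/11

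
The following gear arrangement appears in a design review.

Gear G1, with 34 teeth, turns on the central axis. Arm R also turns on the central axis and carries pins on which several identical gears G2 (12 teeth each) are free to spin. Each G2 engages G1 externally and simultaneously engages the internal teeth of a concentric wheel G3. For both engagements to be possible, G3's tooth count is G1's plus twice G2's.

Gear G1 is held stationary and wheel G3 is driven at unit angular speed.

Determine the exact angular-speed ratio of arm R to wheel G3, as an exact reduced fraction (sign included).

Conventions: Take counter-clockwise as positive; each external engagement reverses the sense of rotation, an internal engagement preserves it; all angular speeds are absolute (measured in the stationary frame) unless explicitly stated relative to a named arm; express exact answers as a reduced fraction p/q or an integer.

topology: planetary set — G1 34T / G2 12T / G3 58T, arm = carrier (Willis)
ring teeth: 34 + 2·12 = 58
34(ω_sun−ω_arm) = −58(ω_ring−ω_arm),  ω_sun = 0, ω_ring = 1
34(0−ω_arm) = −58(1−ω_arm)  ⇒  92·ω_arm = 58  ⇒  ω_arm = 29/46
ω_out/ω_in = 29/46

29/46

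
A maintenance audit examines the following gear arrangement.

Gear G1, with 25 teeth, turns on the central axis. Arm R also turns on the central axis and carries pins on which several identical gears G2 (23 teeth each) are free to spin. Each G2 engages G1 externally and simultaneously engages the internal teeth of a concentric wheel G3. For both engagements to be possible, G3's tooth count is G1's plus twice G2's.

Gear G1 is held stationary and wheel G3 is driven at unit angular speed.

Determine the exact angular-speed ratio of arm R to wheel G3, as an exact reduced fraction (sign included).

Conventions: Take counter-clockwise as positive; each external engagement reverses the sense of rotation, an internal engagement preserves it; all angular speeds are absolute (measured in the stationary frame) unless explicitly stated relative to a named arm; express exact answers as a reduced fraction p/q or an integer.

recognized (axles ride arm R): planetary set, 25/23/71 teeth
ring teeth: 25 + 2·23 = 71
25(ω_sun−ω_arm) = −71(ω_ring−ω_arm),  ω_sun = 0, ω_ring = 1
25(0−ω_arm) = −71(1−ω_arm)  ⇒  96·ω_arm = 71  ⇒  ω_arm = 71/96
ω_out/ω_in = 71/96

71/96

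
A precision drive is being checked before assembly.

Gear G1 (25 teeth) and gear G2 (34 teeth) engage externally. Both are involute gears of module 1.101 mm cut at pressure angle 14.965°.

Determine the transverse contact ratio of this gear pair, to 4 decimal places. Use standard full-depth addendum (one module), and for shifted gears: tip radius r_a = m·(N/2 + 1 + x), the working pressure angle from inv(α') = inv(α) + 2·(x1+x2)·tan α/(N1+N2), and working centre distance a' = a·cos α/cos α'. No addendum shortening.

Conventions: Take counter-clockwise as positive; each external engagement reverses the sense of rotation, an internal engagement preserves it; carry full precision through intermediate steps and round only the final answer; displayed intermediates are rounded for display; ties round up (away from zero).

1.9057

topology: single-mesh involute geometry — m = 1.101, 25T/34T pair
base radii: r_b1 = 13.295728, r_b2 = 18.082190
tip radii: r_a1 = 14.863500, r_a2 = 19.818000
no profile shift: α' = α, a' = a
action lengths: √(r_a1²−r_b1²) = 6.644340, √(r_a2²−r_b2²) = 8.110952
base pitch p_b = π·m·cos α = 3.341581
CR = (6.644340 + 8.110952 − 32.479500·sin 14.96500°)/3.341581 = 1.905728
contact ratio ≈ 1.9057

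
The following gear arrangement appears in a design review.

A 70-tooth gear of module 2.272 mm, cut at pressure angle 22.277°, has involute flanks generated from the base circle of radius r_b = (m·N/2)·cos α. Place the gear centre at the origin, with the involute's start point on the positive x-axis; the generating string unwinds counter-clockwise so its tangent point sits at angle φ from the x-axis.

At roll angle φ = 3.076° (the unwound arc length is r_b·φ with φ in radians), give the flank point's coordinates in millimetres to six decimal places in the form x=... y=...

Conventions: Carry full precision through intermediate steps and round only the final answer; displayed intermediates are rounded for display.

x=73.690751 y=0.003794

class = single-mesh tooth geometry [base-circle involute, m = 2.272, 70T]
pitch radius r_p = m·N/2 = 2.272·70/2 = 79.520000
base radius r_b = r_p·cos α = 79.520000·cos 22.277° = 73.584784
roll angle φ = 3.076° = 0.05368633 rad
x = r_b·(cos φ + φ·sin φ) = 73.690751
y = r_b·(sin φ − φ·cos φ) = 0.003794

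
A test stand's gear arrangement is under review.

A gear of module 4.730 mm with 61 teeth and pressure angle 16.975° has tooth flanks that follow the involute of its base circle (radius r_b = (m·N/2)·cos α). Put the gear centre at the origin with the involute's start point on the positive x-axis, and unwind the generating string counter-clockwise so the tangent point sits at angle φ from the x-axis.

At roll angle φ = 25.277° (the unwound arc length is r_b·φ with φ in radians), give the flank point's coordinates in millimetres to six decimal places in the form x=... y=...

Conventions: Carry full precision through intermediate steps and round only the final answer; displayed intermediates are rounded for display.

recognized (one wheel, involute flank): single-mesh tooth geometry, m = 4.730, N = 61
pitch radius r_p = m·N/2 = 4.730·61/2 = 144.265000
base radius r_b = r_p·cos α = 144.265000·cos 16.975° = 137.979697
roll angle φ = 25.277° = 0.44116688 rad
x = r_b·(cos φ + φ·sin φ) = 150.760761
y = r_b·(sin φ − φ·cos φ) = 3.872812

x=150.760761 y=3.872812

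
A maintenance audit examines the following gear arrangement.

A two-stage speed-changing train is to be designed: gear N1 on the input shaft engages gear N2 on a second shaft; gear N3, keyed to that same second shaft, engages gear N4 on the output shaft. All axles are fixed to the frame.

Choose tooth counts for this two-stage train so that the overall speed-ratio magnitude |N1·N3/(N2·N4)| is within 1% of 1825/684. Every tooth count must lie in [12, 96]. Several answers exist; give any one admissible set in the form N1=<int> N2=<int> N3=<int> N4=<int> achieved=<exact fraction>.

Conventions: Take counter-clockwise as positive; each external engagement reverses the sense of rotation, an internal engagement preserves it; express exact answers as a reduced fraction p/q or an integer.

2-stage fixed-axis compound train for ratio 1825/684
target = 1825/684 in lowest terms: an exact hit needs N1·N3 = k·1825 and N2·N4 = k·684 for one integer k, every count in [12, 96]; additionally prefer no 1:1 stage (N1 ≠ N2, N3 ≠ N4)
k = 1: N1·N3 = 1825 = 25·73, N2·N4 = 684 = 12·57
achieved = 25·73/(12·57) = 1825/684; |achieved − target| = 0 ≤ 73/2736 ✓

N1=25 N2=12 N3=73 N4=57 achieved=1825/684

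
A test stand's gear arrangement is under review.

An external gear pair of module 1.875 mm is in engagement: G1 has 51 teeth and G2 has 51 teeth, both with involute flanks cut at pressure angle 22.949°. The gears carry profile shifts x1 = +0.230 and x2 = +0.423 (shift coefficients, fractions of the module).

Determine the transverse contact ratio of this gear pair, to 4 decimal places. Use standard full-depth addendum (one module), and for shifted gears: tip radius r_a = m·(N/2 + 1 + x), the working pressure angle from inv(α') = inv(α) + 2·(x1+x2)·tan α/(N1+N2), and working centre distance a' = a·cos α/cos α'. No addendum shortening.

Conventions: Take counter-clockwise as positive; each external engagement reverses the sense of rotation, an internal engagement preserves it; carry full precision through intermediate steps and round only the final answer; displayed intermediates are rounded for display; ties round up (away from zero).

1.5511

topology: single-mesh involute geometry — m = 1.875, 51T/51T pair
base radii: r_b1 = 44.028250, r_b2 = 44.028250
tip radii: r_a1 = 50.118750, r_a2 = 50.480625
inv(α') = inv(22.949°) + 2·(+0.230+0.423)·tan α/(51+51) = 0.02831060  ⇒  α' = 24.55229°
a' = a·cos α / cos α' = 95.6250·cos 22.949°/cos 24.55229° = 96.809810
action lengths: √(r_a1²−r_b1²) = 23.945820, √(r_a2²−r_b2²) = 24.694265
base pitch p_b = π·m·cos α = 5.424268
CR = (23.945820 + 24.694265 − 96.809810·sin 24.55229°)/5.424268 = 1.551053
contact ratio ≈ 1.5511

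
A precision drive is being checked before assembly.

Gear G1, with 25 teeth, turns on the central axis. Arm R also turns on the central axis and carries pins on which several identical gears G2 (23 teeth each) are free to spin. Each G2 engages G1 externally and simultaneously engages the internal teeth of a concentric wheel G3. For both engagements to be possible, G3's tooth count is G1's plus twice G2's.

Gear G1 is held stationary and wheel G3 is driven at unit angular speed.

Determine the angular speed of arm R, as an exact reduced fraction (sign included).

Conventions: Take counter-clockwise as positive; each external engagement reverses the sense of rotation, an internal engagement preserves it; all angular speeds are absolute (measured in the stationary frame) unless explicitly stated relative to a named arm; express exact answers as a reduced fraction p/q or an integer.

71/96

class = planetary set [G3 = 25+2·23 = 71; Willis about the carrier]
ring teeth: 25 + 2·23 = 71
25(ω_sun−ω_arm) = −71(ω_ring−ω_arm),  ω_sun = 0, ω_ring = 1
25(0−ω_arm) = −71(1−ω_arm)  ⇒  96·ω_arm = 71  ⇒  ω_arm = 71/96
exact speed ratio = 71/96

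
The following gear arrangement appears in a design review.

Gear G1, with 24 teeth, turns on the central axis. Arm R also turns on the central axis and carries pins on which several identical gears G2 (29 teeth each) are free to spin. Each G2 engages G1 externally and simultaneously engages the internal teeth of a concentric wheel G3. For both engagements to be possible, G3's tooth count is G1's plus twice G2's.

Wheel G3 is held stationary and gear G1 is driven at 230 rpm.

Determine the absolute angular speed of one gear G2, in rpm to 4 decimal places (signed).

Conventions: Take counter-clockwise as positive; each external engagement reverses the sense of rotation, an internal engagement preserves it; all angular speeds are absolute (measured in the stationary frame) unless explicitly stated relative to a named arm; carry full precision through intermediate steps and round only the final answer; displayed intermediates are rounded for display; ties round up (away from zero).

-95.1724 rpm

topology: planetary set — G1 24T / G2 29T / G3 82T, arm = carrier (Willis)
normalise by the input: solve with ω_sun = 1, then scale by 230 rpm
ring teeth: 24 + 2·29 = 82
24(ω_sun−ω_arm) = −82(ω_ring−ω_arm),  ω_ring = 0, ω_sun = 1
24(1−ω_arm) = −82(0−ω_arm)  ⇒  106·ω_arm = 24  ⇒  ω_arm = 12/53
sun–planet mesh: 24·(1−12/53) = −29·(ω_p−ω_arm)  ⇒  ω_p−ω_arm = -984/1537
ω_p = 12/53 − 984/1537 = -12/29
scale: ω_p = -12/29 × 230 rpm = -95.1724 rpm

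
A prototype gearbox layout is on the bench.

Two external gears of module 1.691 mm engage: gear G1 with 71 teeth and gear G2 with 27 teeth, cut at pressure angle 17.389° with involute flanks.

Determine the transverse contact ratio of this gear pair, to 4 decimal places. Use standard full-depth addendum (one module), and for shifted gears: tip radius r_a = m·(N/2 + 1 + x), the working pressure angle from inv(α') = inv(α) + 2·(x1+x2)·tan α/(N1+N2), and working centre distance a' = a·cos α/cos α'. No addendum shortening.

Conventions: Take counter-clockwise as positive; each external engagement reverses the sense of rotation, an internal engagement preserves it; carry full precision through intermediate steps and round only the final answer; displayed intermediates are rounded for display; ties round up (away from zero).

1.8664

single-mesh involute tooth geometry (71T engaging 27T at module 1.691)
base radii: r_b1 = 57.286969, r_b2 = 21.785186
tip radii: r_a1 = 61.721500, r_a2 = 24.519500
no profile shift: α' = α, a' = a
action lengths: √(r_a1²−r_b1²) = 22.972738, √(r_a2²−r_b2²) = 11.252181
base pitch p_b = π·m·cos α = 5.069643
CR = (22.972738 + 11.252181 − 82.859000·sin 17.38900°)/5.069643 = 1.866380
contact ratio ≈ 1.8664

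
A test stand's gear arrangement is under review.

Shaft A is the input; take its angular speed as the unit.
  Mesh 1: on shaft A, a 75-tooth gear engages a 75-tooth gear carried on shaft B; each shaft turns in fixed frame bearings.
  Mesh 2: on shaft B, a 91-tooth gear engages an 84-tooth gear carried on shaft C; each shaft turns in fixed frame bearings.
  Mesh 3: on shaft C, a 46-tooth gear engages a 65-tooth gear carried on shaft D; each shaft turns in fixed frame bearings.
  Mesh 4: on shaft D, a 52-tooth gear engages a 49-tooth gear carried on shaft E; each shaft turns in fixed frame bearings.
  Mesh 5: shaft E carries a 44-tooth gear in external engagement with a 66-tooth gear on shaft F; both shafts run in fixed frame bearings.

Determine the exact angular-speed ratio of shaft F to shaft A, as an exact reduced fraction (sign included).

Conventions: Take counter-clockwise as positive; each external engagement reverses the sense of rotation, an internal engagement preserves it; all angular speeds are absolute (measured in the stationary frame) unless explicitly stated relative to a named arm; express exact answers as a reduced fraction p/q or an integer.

-1196/2205

class = fixed-axis compound train [5 meshes; 5 ratios multiply, 5 sense flips]
mesh 1 [75T→75T]: running ratio 1, sense −
mesh 2 [91T→84T]: running ratio 13/12, sense +
mesh 3 [46T→65T]: running ratio 23/30, sense −
mesh 4 [52T→49T]: running ratio 598/735, sense +
mesh 5 [44T→66T]: running ratio 1196/2205, sense −
ω_out/ω_in = -1196/2205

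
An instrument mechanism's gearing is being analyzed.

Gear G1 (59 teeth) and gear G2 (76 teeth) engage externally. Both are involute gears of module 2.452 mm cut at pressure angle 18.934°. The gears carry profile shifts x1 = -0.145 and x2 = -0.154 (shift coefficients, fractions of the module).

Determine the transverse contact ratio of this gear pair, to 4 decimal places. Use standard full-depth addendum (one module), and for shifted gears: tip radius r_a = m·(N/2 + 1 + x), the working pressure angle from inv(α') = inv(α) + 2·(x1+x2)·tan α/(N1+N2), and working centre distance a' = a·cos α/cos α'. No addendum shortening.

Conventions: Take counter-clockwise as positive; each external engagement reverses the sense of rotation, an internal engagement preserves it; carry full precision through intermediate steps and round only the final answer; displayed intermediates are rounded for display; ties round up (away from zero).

1.9312

class = single-mesh tooth geometry [involute pair 59T × 76T, m = 2.452]
base radii: r_b1 = 68.420223, r_b2 = 88.134524
tip radii: r_a1 = 74.430460, r_a2 = 95.250392
inv(α') = inv(18.934°) + 2·(-0.145-0.154)·tan α/(59+76) = 0.01105945  ⇒  α' = 18.16074°
a' = a·cos α / cos α' = 165.5100·cos 18.934°/cos 18.16074° = 164.762241
action lengths: √(r_a1²−r_b1²) = 29.301306, √(r_a2²−r_b2²) = 36.123993
base pitch p_b = π·m·cos α = 7.286389
CR = (29.301306 + 36.123993 − 164.762241·sin 18.16074°)/7.286389 = 1.931210
contact ratio ≈ 1.9312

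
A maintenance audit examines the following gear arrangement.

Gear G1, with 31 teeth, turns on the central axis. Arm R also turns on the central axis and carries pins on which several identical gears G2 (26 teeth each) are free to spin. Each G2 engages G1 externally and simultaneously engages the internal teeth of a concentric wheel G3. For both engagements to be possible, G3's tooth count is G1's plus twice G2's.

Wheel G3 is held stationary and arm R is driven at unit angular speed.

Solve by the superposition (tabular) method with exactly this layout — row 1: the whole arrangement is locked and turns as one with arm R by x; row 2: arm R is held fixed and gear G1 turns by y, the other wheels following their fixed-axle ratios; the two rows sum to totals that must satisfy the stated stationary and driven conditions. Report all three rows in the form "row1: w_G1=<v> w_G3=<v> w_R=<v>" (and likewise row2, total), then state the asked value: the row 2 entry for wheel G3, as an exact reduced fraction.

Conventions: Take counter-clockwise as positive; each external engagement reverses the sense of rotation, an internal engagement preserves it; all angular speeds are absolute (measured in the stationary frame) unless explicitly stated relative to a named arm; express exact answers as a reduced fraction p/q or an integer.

recognized (axles ride arm R): planetary set, 31/26/83 teeth
row 1 (train locked, turned with arm): all members turn x
row 2 — arm fixed, fixed-axis ratios: sun y, ring −(31/83)·y, arm 0
boundary: total ω_ring = x − (31/83)·y = 0 and total ω_arm = x = 1  ⇒  y = 83/31, x = 1
row 2 ring = −(31/83)·83/31 = -1
totals (row 1 + row 2): sun 1 + 83/31 = 114/31, ring 1 + (-1) = 0, arm 1 + 0 = 1
asked cell (row2, ring) = -1

row1: w_G1=1 w_G3=1 w_R=1
row2: w_G1=83/31 w_G3=-1 w_R=0
total: w_G1=114/31 w_G3=0 w_R=1
asked value: -1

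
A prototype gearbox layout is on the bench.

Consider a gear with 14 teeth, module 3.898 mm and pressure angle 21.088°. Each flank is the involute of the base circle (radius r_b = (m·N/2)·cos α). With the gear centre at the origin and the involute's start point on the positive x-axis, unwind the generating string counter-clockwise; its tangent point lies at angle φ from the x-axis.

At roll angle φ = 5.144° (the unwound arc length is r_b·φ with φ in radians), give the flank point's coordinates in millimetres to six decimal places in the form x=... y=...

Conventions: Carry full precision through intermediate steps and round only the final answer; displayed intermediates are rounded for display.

x=25.561024 y=0.006136

class = single-mesh tooth geometry [base-circle involute, m = 3.898, 14T]
pitch radius r_p = m·N/2 = 3.898·14/2 = 27.286000
base radius r_b = r_p·cos α = 27.286000·cos 21.088° = 25.458627
roll angle φ = 5.144° = 0.08977974 rad
x = r_b·(cos φ + φ·sin φ) = 25.561024
y = r_b·(sin φ − φ·cos φ) = 0.006136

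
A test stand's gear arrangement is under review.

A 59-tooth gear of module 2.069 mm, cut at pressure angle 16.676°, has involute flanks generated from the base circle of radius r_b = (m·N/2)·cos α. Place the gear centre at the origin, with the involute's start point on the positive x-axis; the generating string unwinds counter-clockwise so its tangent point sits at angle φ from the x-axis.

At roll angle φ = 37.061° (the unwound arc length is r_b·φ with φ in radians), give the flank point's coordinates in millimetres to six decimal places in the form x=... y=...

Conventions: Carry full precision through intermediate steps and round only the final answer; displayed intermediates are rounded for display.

x=69.450074 y=5.057124

class = single-mesh tooth geometry [base-circle involute, m = 2.069, 59T]
pitch radius r_p = m·N/2 = 2.069·59/2 = 61.035500
base radius r_b = r_p·cos α = 61.035500·cos 16.676° = 58.468517
roll angle φ = 37.061° = 0.64683647 rad
x = r_b·(cos φ + φ·sin φ) = 69.450074
y = r_b·(sin φ − φ·cos φ) = 5.057124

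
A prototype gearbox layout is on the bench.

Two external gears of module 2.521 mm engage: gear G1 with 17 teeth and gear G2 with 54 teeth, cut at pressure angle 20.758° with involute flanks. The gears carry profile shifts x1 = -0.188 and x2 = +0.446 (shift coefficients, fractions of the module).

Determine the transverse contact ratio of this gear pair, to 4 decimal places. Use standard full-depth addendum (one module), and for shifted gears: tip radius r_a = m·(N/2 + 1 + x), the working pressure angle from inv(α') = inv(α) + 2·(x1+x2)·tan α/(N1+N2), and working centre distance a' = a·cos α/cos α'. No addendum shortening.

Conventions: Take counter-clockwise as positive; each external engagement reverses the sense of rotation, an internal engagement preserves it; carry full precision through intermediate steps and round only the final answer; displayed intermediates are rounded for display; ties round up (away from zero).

1.5934

topology: single-mesh involute geometry — m = 2.521, 17T/54T pair
base radii: r_b1 = 20.037485, r_b2 = 63.648481
tip radii: r_a1 = 23.475552, r_a2 = 71.712366
inv(α') = inv(20.758°) + 2·(-0.188+0.446)·tan α/(17+54) = 0.01948495  ⇒  α' = 21.79830°
a' = a·cos α / cos α' = 89.4955·cos 20.758°/cos 21.79830° = 90.130588
action lengths: √(r_a1²−r_b1²) = 12.231139, √(r_a2²−r_b2²) = 33.038377
base pitch p_b = π·m·cos α = 7.405837
CR = (12.231139 + 33.038377 − 90.130588·sin 21.79830°)/7.405837 = 1.593391
contact ratio ≈ 1.5934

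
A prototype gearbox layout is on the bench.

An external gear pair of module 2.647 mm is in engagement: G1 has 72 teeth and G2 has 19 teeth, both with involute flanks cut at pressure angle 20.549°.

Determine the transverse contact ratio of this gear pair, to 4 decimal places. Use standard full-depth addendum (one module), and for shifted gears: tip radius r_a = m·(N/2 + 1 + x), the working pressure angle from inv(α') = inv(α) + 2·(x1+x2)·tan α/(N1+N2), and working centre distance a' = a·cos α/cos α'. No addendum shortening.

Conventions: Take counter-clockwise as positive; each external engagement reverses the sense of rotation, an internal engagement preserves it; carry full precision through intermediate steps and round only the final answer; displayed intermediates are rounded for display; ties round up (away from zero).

recognized (one external pair, fixed centres): single-mesh tooth geometry, m = 2.647, N1 = 72, N2 = 19
base radii: r_b1 = 89.228794, r_b2 = 23.546487
tip radii: r_a1 = 97.939000, r_a2 = 27.793500
no profile shift: α' = α, a' = a
action lengths: √(r_a1²−r_b1²) = 40.376604, √(r_a2²−r_b2²) = 14.766231
base pitch p_b = π·m·cos α = 7.786681
CR = (40.376604 + 14.766231 − 120.438500·sin 20.54900°)/7.786681 = 1.652555
contact ratio ≈ 1.6526

1.6526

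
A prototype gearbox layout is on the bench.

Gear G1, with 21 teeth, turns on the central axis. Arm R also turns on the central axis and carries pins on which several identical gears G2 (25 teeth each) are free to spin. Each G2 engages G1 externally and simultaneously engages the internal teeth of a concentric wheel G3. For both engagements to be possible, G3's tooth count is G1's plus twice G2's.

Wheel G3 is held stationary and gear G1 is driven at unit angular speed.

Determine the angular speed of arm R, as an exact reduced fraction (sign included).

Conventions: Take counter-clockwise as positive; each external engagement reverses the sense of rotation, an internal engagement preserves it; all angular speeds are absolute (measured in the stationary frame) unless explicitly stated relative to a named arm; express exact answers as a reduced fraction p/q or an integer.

21/92

class = planetary set [G3 = 21+2·25 = 71; Willis about the carrier]
ring teeth: 21 + 2·25 = 71
21(ω_sun−ω_arm) = −71(ω_ring−ω_arm),  ω_ring = 0, ω_sun = 1
21(1−ω_arm) = −71(0−ω_arm)  ⇒  92·ω_arm = 21  ⇒  ω_arm = 21/92
exact speed ratio = 21/92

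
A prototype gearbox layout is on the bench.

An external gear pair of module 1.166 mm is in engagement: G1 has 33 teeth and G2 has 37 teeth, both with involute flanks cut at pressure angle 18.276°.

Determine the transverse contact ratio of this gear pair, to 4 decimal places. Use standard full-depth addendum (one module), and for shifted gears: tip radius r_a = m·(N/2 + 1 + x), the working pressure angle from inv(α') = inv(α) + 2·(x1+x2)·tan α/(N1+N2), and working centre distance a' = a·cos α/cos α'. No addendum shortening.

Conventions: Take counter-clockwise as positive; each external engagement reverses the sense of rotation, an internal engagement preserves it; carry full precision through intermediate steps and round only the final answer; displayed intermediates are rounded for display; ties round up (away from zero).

1.7716

recognized (one external pair, fixed centres): single-mesh tooth geometry, m = 1.166, N1 = 33, N2 = 37
base radii: r_b1 = 18.268526, r_b2 = 20.482892
tip radii: r_a1 = 20.405000, r_a2 = 22.737000
no profile shift: α' = α, a' = a
action lengths: √(r_a1²−r_b1²) = 9.089829, √(r_a2²−r_b2²) = 9.870273
base pitch p_b = π·m·cos α = 3.478319
CR = (9.089829 + 9.870273 − 40.810000·sin 18.27600°)/3.478319 = 1.771632
contact ratio ≈ 1.7716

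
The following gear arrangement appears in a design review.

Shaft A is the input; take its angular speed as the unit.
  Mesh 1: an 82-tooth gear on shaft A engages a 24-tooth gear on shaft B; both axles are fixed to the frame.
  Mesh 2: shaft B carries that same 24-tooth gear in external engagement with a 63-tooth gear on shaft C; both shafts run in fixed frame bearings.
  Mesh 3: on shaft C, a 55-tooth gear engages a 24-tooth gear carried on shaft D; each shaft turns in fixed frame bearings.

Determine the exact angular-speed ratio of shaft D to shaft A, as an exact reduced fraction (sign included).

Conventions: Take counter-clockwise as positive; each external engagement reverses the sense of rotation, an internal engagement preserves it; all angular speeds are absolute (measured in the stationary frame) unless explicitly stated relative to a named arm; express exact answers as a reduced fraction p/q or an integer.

-2255/756

class = fixed-axis compound train [3 meshes; 3 ratios multiply, 3 sense flips]
mesh 1 [82T→24T]: running ratio 41/12, sense −
mesh 2 [24T→63T]: running ratio 82/63, sense +
mesh 3 [55T→24T]: running ratio 2255/756, sense −
ω_out/ω_in = -2255/756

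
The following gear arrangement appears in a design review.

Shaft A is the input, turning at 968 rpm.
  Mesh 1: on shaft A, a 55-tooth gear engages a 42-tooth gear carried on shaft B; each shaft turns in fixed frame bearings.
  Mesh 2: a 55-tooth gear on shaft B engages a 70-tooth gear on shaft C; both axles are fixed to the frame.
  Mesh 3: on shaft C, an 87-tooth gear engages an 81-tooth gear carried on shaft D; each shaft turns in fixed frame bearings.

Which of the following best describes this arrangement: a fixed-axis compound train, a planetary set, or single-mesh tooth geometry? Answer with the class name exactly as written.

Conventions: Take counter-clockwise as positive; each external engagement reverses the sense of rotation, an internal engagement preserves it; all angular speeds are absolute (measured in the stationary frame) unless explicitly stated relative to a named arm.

fixed-axis compound train

3-mesh fixed-axis compound train (all bearings frame-fixed)
classification: fixed-axis compound train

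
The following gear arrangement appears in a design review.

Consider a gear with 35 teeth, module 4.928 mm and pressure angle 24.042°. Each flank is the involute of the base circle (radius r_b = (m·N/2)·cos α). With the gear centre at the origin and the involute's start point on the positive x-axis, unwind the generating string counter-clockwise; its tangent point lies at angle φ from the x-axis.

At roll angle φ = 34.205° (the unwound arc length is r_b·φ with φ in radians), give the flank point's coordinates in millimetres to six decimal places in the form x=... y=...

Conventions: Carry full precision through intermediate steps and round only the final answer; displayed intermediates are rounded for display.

single-mesh involute tooth geometry (35T wheel at module 4.928)
pitch radius r_p = m·N/2 = 4.928·35/2 = 86.240000
base radius r_b = r_p·cos α = 86.240000·cos 24.042° = 78.758426
roll angle φ = 34.205° = 0.59698987 rad
x = r_b·(cos φ + φ·sin φ) = 91.567121
y = r_b·(sin φ − φ·cos φ) = 5.389133

x=91.567121 y=5.389133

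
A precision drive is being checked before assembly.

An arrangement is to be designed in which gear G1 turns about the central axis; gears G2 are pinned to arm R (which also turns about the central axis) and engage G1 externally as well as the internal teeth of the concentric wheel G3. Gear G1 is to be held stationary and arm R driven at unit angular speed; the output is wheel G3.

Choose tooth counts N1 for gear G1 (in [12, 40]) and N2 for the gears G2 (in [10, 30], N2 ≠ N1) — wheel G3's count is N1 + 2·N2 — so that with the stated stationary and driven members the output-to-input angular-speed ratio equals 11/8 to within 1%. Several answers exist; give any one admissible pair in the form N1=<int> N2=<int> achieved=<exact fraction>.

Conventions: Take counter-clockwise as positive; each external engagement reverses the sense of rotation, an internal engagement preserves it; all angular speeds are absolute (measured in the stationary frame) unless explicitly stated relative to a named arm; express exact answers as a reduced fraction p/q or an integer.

N1=12 N2=10 achieved=11/8

design class (target 11/8): planetary set
Willis with ω_sun = 0: ω_ring/ω_arm = (N1+N3)/N3; set equal to 11/8  ⇒  N3/N1 = 1/(11/8 − 1) = 8/3
N3 = N1 + 2·N2  ⇒  N2/N1 = (N3/N1 − 1)/2 = (8/3 − 1)/2 = 5/6
smallest multiple with N1 ≥ 12 and N2 ≥ 10: k = 2  ⇒  N1 = 2·6 = 12, N2 = 2·5 = 10 (N1 ≤ 40, N2 ≤ 30, N2 ≠ N1 ✓), N3 = 12 + 2·10 = 32
check: (N1+N3)/N3 with N1 = 12, N3 = 32 gives 11/8; |achieved − target| = 0 ≤ 11/800 ✓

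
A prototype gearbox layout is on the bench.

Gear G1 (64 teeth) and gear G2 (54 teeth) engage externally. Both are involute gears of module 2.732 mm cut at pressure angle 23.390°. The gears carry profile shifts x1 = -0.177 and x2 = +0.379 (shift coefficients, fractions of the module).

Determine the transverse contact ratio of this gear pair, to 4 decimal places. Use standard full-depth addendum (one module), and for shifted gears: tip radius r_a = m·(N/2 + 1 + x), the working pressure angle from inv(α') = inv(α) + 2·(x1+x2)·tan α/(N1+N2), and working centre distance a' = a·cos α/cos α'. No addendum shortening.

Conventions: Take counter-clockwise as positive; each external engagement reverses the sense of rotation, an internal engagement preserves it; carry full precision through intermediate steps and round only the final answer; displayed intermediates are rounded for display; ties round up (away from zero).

1.5819

recognized (one external pair, fixed centres): single-mesh tooth geometry, m = 2.732, N1 = 64, N2 = 54
base radii: r_b1 = 80.239839, r_b2 = 67.702364
tip radii: r_a1 = 89.672436, r_a2 = 77.531428
inv(α') = inv(23.390°) + 2·(-0.177+0.379)·tan α/(64+54) = 0.02577980  ⇒  α' = 23.83400°
a' = a·cos α / cos α' = 161.1880·cos 23.390°/cos 23.83400° = 161.734950
action lengths: √(r_a1²−r_b1²) = 40.033911, √(r_a2²−r_b2²) = 37.782433
base pitch p_b = π·m·cos α = 7.877528
CR = (40.033911 + 37.782433 − 161.734950·sin 23.83400°)/7.877528 = 1.581863
contact ratio ≈ 1.5819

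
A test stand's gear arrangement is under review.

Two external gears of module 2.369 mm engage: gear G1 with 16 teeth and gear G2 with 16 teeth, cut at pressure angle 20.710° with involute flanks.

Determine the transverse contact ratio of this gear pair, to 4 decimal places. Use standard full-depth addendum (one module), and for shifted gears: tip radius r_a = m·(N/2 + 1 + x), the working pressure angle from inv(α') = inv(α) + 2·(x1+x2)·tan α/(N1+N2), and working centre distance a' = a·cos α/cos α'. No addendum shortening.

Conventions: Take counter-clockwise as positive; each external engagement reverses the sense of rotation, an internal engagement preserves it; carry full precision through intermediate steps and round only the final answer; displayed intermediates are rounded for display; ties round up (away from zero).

1.4778

class = single-mesh tooth geometry [involute pair 16T × 16T, m = 2.369]
base radii: r_b1 = 17.727366, r_b2 = 17.727366
tip radii: r_a1 = 21.321000, r_a2 = 21.321000
no profile shift: α' = α, a' = a
action lengths: √(r_a1²−r_b1²) = 11.845908, √(r_a2²−r_b2²) = 11.845908
base pitch p_b = π·m·cos α = 6.961520
CR = (11.845908 + 11.845908 − 37.904000·sin 20.71000°)/6.961520 = 1.477769
contact ratio ≈ 1.4778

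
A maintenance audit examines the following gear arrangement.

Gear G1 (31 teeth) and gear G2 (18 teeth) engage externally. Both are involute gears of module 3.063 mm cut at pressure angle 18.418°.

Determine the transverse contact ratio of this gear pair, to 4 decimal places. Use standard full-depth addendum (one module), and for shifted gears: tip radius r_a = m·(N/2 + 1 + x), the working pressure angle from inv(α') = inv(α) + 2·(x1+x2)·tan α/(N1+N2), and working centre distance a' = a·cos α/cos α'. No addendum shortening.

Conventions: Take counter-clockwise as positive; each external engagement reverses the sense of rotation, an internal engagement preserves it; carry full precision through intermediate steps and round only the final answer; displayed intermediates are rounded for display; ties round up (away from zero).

recognized (one external pair, fixed centres): single-mesh tooth geometry, m = 3.063, N1 = 31, N2 = 18
base radii: r_b1 = 45.044602, r_b2 = 26.154930
tip radii: r_a1 = 50.539500, r_a2 = 30.630000
no profile shift: α' = α, a' = a
action lengths: √(r_a1²−r_b1²) = 22.917786, √(r_a2²−r_b2²) = 15.941033
base pitch p_b = π·m·cos α = 9.129793
CR = (22.917786 + 15.941033 − 75.043500·sin 18.41800°)/9.129793 = 1.659297
contact ratio ≈ 1.6593

1.6593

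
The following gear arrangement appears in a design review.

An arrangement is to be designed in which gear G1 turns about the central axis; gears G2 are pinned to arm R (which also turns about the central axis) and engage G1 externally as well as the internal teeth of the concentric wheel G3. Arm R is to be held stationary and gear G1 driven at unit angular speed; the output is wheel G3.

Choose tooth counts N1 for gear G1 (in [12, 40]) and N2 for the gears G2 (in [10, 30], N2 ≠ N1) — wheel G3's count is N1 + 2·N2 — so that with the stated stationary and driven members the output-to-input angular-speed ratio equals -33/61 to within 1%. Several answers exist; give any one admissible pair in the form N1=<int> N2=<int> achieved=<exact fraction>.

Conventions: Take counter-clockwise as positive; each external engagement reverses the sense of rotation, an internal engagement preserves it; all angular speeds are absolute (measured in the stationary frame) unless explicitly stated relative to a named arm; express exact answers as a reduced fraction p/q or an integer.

N1=33 N2=14 achieved=-33/61

design class (target -33/61): planetary set
Willis with ω_arm = 0: ω_ring/ω_sun = −N1/N3; set equal to -33/61  ⇒  N3/N1 = −1/(-33/61) = 61/33
N3 = N1 + 2·N2  ⇒  N2/N1 = (N3/N1 − 1)/2 = (61/33 − 1)/2 = 14/33
smallest multiple with N1 ≥ 12 and N2 ≥ 10: k = 1  ⇒  N1 = 1·33 = 33, N2 = 1·14 = 14 (N1 ≤ 40, N2 ≤ 30, N2 ≠ N1 ✓), N3 = 33 + 2·14 = 61
check: −N1/N3 with N1 = 33, N3 = 61 gives -33/61; |achieved − target| = 0 ≤ 33/6100 ✓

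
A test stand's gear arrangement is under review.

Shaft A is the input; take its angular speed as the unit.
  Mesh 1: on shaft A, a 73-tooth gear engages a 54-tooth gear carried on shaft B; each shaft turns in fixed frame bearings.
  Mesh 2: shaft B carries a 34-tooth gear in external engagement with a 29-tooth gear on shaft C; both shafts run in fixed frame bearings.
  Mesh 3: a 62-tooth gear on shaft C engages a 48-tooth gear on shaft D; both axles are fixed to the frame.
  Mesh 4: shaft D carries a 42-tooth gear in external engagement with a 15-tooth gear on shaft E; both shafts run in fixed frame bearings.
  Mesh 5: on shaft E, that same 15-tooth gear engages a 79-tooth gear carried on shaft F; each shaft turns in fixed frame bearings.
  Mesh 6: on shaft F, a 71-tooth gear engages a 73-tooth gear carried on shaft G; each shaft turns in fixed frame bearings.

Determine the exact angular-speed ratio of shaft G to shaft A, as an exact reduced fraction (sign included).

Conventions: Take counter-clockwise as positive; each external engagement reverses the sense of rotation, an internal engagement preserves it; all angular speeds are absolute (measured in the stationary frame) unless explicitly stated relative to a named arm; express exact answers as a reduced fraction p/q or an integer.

class = fixed-axis compound train [6 meshes; 6 ratios multiply, 6 sense flips]
mesh 1 [73T→54T]: running ratio 73/54, sense −
mesh 2 [34T→29T]: running ratio 1241/783, sense +
mesh 3 [62T→48T]: running ratio 38471/18792, sense −
mesh 4 [42T→15T]: running ratio 269297/46980, sense +
mesh 5 [15T→79T]: running ratio 269297/247428, sense −
mesh 6 [71T→73T]: running ratio 261919/247428, sense +
ω_out/ω_in = 261919/247428

261919/247428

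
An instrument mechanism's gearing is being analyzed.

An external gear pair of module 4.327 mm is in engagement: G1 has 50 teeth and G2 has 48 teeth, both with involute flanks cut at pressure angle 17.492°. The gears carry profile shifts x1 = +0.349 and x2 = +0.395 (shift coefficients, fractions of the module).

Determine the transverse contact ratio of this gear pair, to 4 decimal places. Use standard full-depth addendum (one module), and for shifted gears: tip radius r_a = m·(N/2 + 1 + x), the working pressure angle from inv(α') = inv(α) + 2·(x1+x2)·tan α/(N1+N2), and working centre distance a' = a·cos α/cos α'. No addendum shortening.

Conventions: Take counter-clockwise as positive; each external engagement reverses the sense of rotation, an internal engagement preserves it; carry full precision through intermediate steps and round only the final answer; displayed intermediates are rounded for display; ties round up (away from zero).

1.7715

class = single-mesh tooth geometry [involute pair 50T × 48T, m = 4.327]
base radii: r_b1 = 103.172872, r_b2 = 99.045957
tip radii: r_a1 = 114.012123, r_a2 = 109.884165
inv(α') = inv(17.492°) + 2·(+0.349+0.395)·tan α/(50+48) = 0.01463736  ⇒  α' = 19.88378°
a' = a·cos α / cos α' = 212.0230·cos 17.492°/cos 19.88378° = 215.038464
action lengths: √(r_a1²−r_b1²) = 48.519302, √(r_a2²−r_b2²) = 47.586007
base pitch p_b = π·m·cos α = 12.965085
CR = (48.519302 + 47.586007 − 215.038464·sin 19.88378°)/12.965085 = 1.771516
contact ratio ≈ 1.7715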